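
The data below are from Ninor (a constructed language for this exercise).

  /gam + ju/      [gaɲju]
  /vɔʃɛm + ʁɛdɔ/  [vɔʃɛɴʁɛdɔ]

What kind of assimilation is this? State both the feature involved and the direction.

The segment that alternates is /m/, which surfaces as [ɲ] when adjacent to /j/.
/m/ is bilabial while /j/ is palatal; the output [ɲ] is palatal, matching the trigger — so the feature that spreads is place.
Manner and voice are unchanged, so the assimilation is partial, not total.
The same holds elsewhere in the data: /m/ → [ɴ] before /ʁ/ (bilabial → uvular, matching uvular) — only place changes, and always toward the following segment.
The trigger is the following segment, so the direction is regressive (anticipatory).

regressive place assimilation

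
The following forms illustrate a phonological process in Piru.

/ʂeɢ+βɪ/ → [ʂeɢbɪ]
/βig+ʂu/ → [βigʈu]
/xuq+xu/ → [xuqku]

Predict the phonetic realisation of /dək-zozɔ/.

[dəkdozɔ]

The data show progressive manner assimilation: /β/ → [b] after /ɢ/; /ʂ/ → [ʈ] after /g/; /x/ → [k] after /q/. In each pair only manner changes, matching the preceding consonant, while place and voice stay constant.
The rule targets /z/ (voiced alveolar fricative), which sits after the trigger /k/ (stop).
The voiced alveolar stop is [d], so /z/ → [d].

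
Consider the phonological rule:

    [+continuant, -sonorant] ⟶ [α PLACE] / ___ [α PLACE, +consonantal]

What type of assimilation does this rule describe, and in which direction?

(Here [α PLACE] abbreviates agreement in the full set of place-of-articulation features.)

The shared variable α links the value of the place features (abbreviated [PLACE]) on the target to the same value on the neighbouring segment, so place is the feature that assimilates.
The conditioning segment sits to the right of the focus bar, meaning the trigger follows the segment that changes — regressive assimilation.

regressive place assimilation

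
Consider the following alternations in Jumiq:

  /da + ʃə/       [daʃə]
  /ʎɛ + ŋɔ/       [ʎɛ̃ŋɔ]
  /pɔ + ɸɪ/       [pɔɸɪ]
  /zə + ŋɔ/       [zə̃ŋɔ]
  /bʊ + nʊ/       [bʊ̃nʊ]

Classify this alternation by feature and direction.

The vowel /ɛ/ surfaces as nasalised [ɛ̃] next to the following nasal /ŋ/ — it has acquired the [+nasal] feature of its neighbour.
The other forms show the same pattern: /ə/ → [ə̃] before /ŋ/; /ʊ/ → [ʊ̃] before /n/ — each time a vowel is nasalised next to a following nasal.
No change occurs in [daʃə], [pɔɸɪ] because the vowel at the boundary is adjacent to an oral consonant, not a nasal (/a/ next to /ʃ/; /ɔ/ next to /ɸ/).
Because the conditioning nasal is to the right of the vowel that changes, the process is regressive (anticipatory).

regressive nasality assimilation (vowel nasalisation)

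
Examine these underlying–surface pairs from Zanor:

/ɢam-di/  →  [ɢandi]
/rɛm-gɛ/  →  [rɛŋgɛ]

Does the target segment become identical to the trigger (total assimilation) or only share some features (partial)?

partial assimilation

Comparing underlying and surface forms, /m/ → [n] is the alternation; the neighbouring /d/ is constant.
/m/ is bilabial while /d/ is alveolar; the output [n] is alveolar, matching the trigger — so the feature that spreads is place.
Manner and voice are unchanged, so the assimilation is partial, not total.
Checking the remaining alternation: /m/ → [ŋ] before /g/ (bilabial → velar, matching velar) — only place changes, and always toward the following segment.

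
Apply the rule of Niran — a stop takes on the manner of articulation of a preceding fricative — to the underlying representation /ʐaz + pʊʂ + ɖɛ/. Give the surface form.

The rule targets /p/ (voiceless bilabial stop), which sits after the trigger /z/ (fricative).
Changing only its manner to fricative gives [ɸ] — the voiceless bilabial fricative.
At the second juncture, /ɖ/ likewise becomes [ʐ] adjacent to /ʂ/.

[ʐazɸʊʂʐɛ]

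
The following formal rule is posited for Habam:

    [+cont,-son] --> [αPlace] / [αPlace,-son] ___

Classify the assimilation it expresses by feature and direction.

The rule copies the place features (abbreviated [Place]) from the environment onto the target, so the assimilating feature is place.
Since the environment is written before the underscore, the trigger precedes the target; the direction is progressive.

progressive place assimilation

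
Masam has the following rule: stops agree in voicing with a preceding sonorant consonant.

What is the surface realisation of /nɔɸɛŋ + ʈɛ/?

[nɔɸɛŋɖɛ]

The rule targets /ʈ/ (voiceless retroflex stop), which sits after the trigger /ŋ/ (voiced).
A voiced retroflex stop is [ɖ], so the surface segment is [ɖ].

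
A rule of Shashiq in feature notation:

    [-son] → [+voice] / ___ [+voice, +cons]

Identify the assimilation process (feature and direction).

regressive voicing assimilation

The target ([-son], obstruents) acquires [+voice] next to a voiced consonant ([+voice, +cons]) — it takes on the voicing of its neighbour, so the feature that spreads is voicing.
The conditioning segment sits to the right of the focus bar, meaning the trigger follows the segment that changes — regressive assimilation.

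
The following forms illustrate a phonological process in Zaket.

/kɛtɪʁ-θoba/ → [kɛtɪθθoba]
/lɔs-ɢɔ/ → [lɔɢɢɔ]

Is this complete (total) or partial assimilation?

Underlying /ʁ/ is realised as [θ] next to /θ/; /θ/ itself does not change.
The output [θ] is identical to the trigger /θ/ — every feature (place, manner, voicing) has been copied — so this is total assimilation.
The other form behaves the same way: /s/ → [ɢ] before /ɢ/ — in each case the output is a copy of the following consonant.

total assimilation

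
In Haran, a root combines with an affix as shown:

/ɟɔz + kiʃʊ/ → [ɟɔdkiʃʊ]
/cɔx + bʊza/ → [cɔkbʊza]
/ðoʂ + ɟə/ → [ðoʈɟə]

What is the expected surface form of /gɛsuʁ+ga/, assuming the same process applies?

[gɛsuɢga]

The data show regressive manner assimilation: /z/ → [d] before /k/; /x/ → [k] before /b/; /ʂ/ → [ʈ] before /ɟ/. In each pair only manner changes, matching the following consonant, while place and voice stay constant.
The rule targets /ʁ/ (voiced uvular fricative), which sits before the trigger /g/ (stop).
A voiced uvular stop is [ɢ], so the surface segment is [ɢ].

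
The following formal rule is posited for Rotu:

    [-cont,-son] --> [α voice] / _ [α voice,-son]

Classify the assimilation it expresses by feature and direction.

The shared variable α links the value of [voice] on the target to the same value on the neighbouring segment, so voicing is the feature that assimilates.
Since the environment is written after the underscore, the trigger follows the target; the direction is regressive.

regressive voicing assimilation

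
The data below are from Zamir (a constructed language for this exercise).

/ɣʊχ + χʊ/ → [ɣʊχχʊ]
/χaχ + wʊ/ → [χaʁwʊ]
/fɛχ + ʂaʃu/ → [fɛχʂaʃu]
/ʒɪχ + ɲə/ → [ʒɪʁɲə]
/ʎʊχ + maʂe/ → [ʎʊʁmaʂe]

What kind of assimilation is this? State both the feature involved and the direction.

Underlying /χ/ is realised as [ʁ] next to /w/; /w/ itself does not change.
/χ/ is voiceless while /w/ is voiced; the output [ʁ] is voiced, matching the trigger — so the feature that spreads is voicing.
Place and manner are unchanged, so the assimilation is partial, not total.
The same holds elsewhere in the data: /χ/ → [ʁ] before /ɲ/ (voiceless → voiced, matching voiced); /χ/ → [ʁ] before /m/ (voiceless → voiced, matching voiced) — only voicing changes, and always toward the following segment.
No alternation appears in [ɣʊχχʊ], [fɛχʂaʃu]: there the adjacent consonants already agree in voicing (/χ/ and /χ/ are both voiceless; /χ/ and /ʂ/ are both voiceless), so these forms are consistent with the same rule.
Since the segment that changes precedes the conditioning segment, the assimilation is regressive.

regressive voicing assimilation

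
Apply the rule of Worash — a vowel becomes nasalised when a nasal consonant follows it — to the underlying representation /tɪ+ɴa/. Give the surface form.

[tɪ̃ɴa]

/ɪ/ sits next to the nasal /ɴ/ and is therefore nasalised to [ɪ̃].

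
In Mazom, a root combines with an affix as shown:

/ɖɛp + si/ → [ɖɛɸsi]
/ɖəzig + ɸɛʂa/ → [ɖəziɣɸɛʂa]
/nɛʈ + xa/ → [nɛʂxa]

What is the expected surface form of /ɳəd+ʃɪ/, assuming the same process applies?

[ɳəzʃɪ]

The data show regressive manner assimilation: /p/ → [ɸ] before /s/; /g/ → [ɣ] before /ɸ/; /ʈ/ → [ʂ] before /x/. In each pair only manner changes, matching the following consonant, while place and voice stay constant.
/d/ is a voiced alveolar stop. The following trigger /ʃ/ is a fricative, so /d/ must become a fricative as well.
A voiced alveolar fricative is [z], so the surface segment is [z].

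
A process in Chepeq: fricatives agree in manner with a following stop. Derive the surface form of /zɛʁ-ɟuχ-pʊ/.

[zɛɢɟuqpʊ]

/ʁ/ is a voiced uvular fricative. The following trigger /ɟ/ is a stop, so /ʁ/ must become a stop as well.
A voiced uvular stop is [ɢ], so the surface segment is [ɢ].
The same rule applies at the second boundary: /χ/ → [q] next to /p/.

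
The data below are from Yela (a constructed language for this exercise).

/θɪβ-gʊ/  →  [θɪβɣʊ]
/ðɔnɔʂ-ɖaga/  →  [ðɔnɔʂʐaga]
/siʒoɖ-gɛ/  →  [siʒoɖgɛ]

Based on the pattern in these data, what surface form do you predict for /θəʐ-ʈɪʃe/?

The data show progressive manner assimilation: /g/ → [ɣ] after /β/; /ɖ/ → [ʐ] after /ʂ/. In each pair only manner changes, matching the preceding consonant, while place and voice stay constant.
Nothing changes in [siʒoɖgɛ]: there the adjacent consonants already agree in manner (/g/ and /ɖ/ are both stops), so this form is consistent with the same rule.
/ʈ/ is a voiceless retroflex stop. The preceding trigger /ʐ/ is a fricative, so /ʈ/ must become a fricative as well.
Changing only its manner to fricative gives [ʂ] — the voiceless retroflex fricative.

[θəʐʂɪʃe]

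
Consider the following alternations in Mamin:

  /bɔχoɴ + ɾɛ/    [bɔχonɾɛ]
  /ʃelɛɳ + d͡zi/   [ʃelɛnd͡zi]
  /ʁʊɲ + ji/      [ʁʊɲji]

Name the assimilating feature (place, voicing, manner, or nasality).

The segment that alternates is /ɴ/, which surfaces as [n] when adjacent to /ɾ/.
/ɴ/ is uvular while /ɾ/ is alveolar; the output [n] is alveolar, matching the trigger — so the feature that spreads is place.
Checking the remaining alternation: /ɳ/ → [n] before /d͡z/ (retroflex → alveolar, matching alveolar) — only place changes, and always toward the following segment.
Nothing changes in [ʁʊɲji]: there the adjacent consonants already agree in place (/ɲ/ and /j/ are both palatal), so this form is consistent with the same rule.

place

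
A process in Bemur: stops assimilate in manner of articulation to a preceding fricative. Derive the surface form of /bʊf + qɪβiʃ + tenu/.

[bʊfχɪβiʃsenu]

The rule targets /q/ (voiceless uvular stop), which sits after the trigger /f/ (fricative).
Changing only its manner to fricative gives [χ] — the voiceless uvular fricative.
At the second juncture, /t/ likewise becomes [s] adjacent to /ʃ/.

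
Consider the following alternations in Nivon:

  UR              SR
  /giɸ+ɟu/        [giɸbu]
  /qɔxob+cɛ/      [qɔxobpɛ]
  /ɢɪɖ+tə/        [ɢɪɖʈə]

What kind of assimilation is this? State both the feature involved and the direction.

progressive place assimilation

Underlying /ɟ/ is realised as [b] next to /ɸ/; /ɸ/ itself does not change.
The change palatal → bilabial matches the place of the preceding /ɸ/, identifying this as place assimilation.
Manner and voice are unchanged, so the assimilation is partial, not total.
The other alternating forms pattern the same way: /c/ → [p] after /b/ (palatal → bilabial, matching bilabial); /t/ → [ʈ] after /ɖ/ (alveolar → retroflex, matching retroflex) — only place changes, and always toward the preceding segment.
Since the segment that changes follows the conditioning segment, the assimilation is progressive.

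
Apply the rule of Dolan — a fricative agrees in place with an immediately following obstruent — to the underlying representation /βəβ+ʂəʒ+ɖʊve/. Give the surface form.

The rule targets /β/ (voiced bilabial fricative), which sits before the trigger /ʂ/ (retroflex).
Changing only its place to retroflex gives [ʐ] — the voiced retroflex fricative.
The same rule applies at the second boundary: /ʒ/ → [ʐ] next to /ɖ/.

[βəʐʂəʐɖʊve]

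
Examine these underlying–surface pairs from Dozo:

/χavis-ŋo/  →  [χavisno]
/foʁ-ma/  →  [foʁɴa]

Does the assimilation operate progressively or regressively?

Comparing underlying and surface forms, /ŋ/ → [n] is the alternation; the neighbouring /s/ is constant.
/ŋ/ is velar while /s/ is alveolar; the output [n] is alveolar, matching the trigger — so the feature that spreads is place.
The same holds elsewhere in the data: /m/ → [ɴ] after /ʁ/ (bilabial → uvular, matching uvular) — only place changes, and always toward the preceding segment.
The trigger is the preceding segment, so the direction is progressive (perseverative).

progressive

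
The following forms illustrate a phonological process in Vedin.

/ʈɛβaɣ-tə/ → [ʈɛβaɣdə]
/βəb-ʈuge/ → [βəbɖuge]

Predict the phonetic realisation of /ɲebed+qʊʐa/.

The data show progressive voicing assimilation: /t/ → [d] after /ɣ/; /ʈ/ → [ɖ] after /b/. In each pair only voicing changes, matching the preceding consonant, while place and manner stay constant.
/q/ is a voiceless uvular stop. The preceding trigger /d/ is voiced, so /q/ must become voiced as well.
The voiced uvular stop is [ɢ], so /q/ → [ɢ].

[ɲebedɢʊʐa]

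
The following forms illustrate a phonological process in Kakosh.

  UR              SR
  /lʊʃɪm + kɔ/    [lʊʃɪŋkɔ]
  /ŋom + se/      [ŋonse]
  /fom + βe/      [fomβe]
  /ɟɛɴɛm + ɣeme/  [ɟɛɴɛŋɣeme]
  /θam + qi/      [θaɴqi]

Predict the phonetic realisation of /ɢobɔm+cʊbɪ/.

The data show regressive place assimilation: /m/ → [ŋ] before /k/; /m/ → [n] before /s/; /m/ → [ŋ] before /ɣ/; /m/ → [ɴ] before /q/. In each pair only place changes, matching the following consonant, while manner and voice stay constant.
No alternation appears in [fomβe]: there the adjacent consonants already agree in place (/m/ and /β/ are both bilabial), so this form is consistent with the same rule.
The rule targets /m/ (voiced bilabial nasal), which sits before the trigger /c/ (palatal).
A voiced palatal nasal is [ɲ], so the surface segment is [ɲ].

[ɢobɔɲcʊbɪ]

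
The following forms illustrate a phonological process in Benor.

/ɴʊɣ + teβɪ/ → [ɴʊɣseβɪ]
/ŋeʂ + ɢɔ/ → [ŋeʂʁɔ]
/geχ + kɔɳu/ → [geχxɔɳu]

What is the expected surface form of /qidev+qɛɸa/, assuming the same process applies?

The data show progressive manner assimilation: /t/ → [s] after /ɣ/; /ɢ/ → [ʁ] after /ʂ/; /k/ → [x] after /χ/. In each pair only manner changes, matching the preceding consonant, while place and voice stay constant.
The rule targets /q/ (voiceless uvular stop), which sits after the trigger /v/ (fricative).
A voiceless uvular fricative is [χ], so the surface segment is [χ].

[qidevχɛɸa]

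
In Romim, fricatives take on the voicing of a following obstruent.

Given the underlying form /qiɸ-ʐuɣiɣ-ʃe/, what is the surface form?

[qiβʐuɣixʃe]

/ɸ/ is a voiceless bilabial fricative. The following trigger /ʐ/ is voiced, so /ɸ/ must become voiced as well.
The voiced bilabial fricative is [β], so /ɸ/ → [β].
The same rule applies at the second boundary: /ɣ/ → [x] next to /ʃ/.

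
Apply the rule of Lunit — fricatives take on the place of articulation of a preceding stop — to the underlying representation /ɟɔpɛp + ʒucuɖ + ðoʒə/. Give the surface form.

[ɟɔpɛpβucuɖʐoʒə]

/ʒ/ is a voiced postalveolar fricative. The preceding trigger /p/ is bilabial, so /ʒ/ must become bilabial as well.
The voiced bilabial fricative is [β], so /ʒ/ → [β].
At the second juncture, /ð/ likewise becomes [ʐ] adjacent to /ɖ/.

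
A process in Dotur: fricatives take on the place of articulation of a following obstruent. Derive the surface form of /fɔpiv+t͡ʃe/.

[fɔpiʒt͡ʃe]

The rule targets /v/ (voiced labiodental fricative), which sits before the trigger /t͡ʃ/ (postalveolar).
Changing only its place to postalveolar gives [ʒ] — the voiced postalveolar fricative.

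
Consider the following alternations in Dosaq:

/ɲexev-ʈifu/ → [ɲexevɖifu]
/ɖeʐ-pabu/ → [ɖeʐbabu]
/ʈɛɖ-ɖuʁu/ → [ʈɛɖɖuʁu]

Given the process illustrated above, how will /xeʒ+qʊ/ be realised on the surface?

[xeʒɢʊ]

The data show progressive voicing assimilation: /ʈ/ → [ɖ] after /v/; /p/ → [b] after /ʐ/. In each pair only voicing changes, matching the preceding consonant, while place and manner stay constant.
Nothing changes in [ʈɛɖɖuʁu]: there the adjacent consonants already agree in voicing (/ɖ/ and /ɖ/ are both voiced), so this form is consistent with the same rule.
The rule targets /q/ (voiceless uvular stop), which sits after the trigger /ʒ/ (voiced).
Changing only its voicing to voiced gives [ɢ] — the voiced uvular stop.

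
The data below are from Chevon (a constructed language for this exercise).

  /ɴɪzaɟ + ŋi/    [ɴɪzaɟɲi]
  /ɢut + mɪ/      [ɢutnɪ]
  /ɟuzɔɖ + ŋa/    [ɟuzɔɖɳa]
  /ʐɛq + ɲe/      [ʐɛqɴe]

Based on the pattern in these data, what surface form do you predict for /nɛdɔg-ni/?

[nɛdɔgŋi]

The data show progressive place assimilation: /ŋ/ → [ɲ] after /ɟ/; /m/ → [n] after /t/; /ŋ/ → [ɳ] after /ɖ/; /ɲ/ → [ɴ] after /q/. In each pair only place changes, matching the preceding consonant, while manner and voice stay constant.
/n/ is a voiced alveolar nasal. The preceding trigger /g/ is velar, so /n/ must become velar as well.
A voiced velar nasal is [ŋ], so the surface segment is [ŋ].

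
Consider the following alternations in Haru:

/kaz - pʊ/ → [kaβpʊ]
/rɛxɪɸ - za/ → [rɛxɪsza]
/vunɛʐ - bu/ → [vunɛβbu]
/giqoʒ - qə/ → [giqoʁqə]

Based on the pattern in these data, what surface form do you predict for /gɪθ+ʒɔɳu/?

The data show regressive place assimilation: /z/ → [β] before /p/; /ɸ/ → [s] before /z/; /ʐ/ → [β] before /b/; /ʒ/ → [ʁ] before /q/. In each pair only place changes, matching the following consonant, while manner and voice stay constant.
/θ/ is a voiceless dental fricative. The following trigger /ʒ/ is postalveolar, so /θ/ must become postalveolar as well.
Changing only its place to postalveolar gives [ʃ] — the voiceless postalveolar fricative.

[gɪʃʒɔɳu]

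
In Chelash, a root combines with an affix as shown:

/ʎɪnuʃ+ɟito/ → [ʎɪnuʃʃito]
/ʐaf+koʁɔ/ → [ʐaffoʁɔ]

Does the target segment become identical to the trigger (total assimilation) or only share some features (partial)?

Comparing underlying and surface forms, /ɟ/ → [ʃ] is the alternation; the neighbouring /ʃ/ is constant.
The output [ʃ] is identical to the trigger /ʃ/ — every feature (place, manner, voicing) has been copied — so this is total assimilation.
The remaining alternation confirms this: /k/ → [f] after /f/ — in each case the output is a copy of the preceding consonant.

total assimilation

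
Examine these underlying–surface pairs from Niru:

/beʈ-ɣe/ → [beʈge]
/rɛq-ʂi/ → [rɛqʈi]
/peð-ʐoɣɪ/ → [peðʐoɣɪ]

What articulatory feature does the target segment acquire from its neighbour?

manner

Underlying /ɣ/ is realised as [g] next to /ʈ/; /ʈ/ itself does not change.
The change fricative → stop matches the manner of the preceding /ʈ/, identifying this as manner assimilation.
The other alternating form patterns the same way: /ʂ/ → [ʈ] after /q/ (fricative → stop, matching a stop) — only manner changes, and always toward the preceding segment.
Nothing changes in [peðʐoɣɪ]: there the adjacent consonants already agree in manner (/ʐ/ and /ð/ are both fricatives), so this form is consistent with the same rule.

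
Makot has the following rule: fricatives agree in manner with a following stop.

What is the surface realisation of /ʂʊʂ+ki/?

[ʂʊʈki]

/ʂ/ is a voiceless retroflex fricative. The following trigger /k/ is a stop, so /ʂ/ must become a stop as well.
The voiceless retroflex stop is [ʈ], so /ʂ/ → [ʈ].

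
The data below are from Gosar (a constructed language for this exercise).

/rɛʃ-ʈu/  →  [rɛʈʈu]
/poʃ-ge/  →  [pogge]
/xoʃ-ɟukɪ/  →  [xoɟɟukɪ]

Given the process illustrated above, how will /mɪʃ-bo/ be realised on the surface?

[mɪbbo]

The data show regressive total assimilation (/ʃ/ → [ʈ] before /ʈ/; /ʃ/ → [g] before /g/; /ʃ/ → [ɟ] before /ɟ/): in every case the target segment becomes identical to its following neighbour, copying more than a single feature.
/ʃ/ is the segment targeted by the rule; it sits immediately before /b/, so it assimilates completely and surfaces as [b].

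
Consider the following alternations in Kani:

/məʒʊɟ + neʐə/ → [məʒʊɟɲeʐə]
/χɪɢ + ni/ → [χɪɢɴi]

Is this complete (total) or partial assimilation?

partial assimilation

The segment that alternates is /n/, which surfaces as [ɲ] when adjacent to /ɟ/.
/n/ is alveolar while /ɟ/ is palatal; the output [ɲ] is palatal, matching the trigger — so the feature that spreads is place.
Manner and voice are unchanged, so the assimilation is partial, not total.
The same holds elsewhere in the data: /n/ → [ɴ] after /ɢ/ (alveolar → uvular, matching uvular) — only place changes, and always toward the preceding segment.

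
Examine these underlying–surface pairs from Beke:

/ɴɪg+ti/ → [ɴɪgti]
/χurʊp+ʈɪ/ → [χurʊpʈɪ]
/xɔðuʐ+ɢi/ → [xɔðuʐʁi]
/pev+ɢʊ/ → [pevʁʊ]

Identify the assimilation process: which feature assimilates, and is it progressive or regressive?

progressive manner assimilation

Comparing underlying and surface forms, /ɢ/ → [ʁ] is the alternation; the neighbouring /ʐ/ is constant.
/ɢ/ is a stop while /ʐ/ is a fricative; the output [ʁ] is a fricative, matching the trigger — so the feature that spreads is manner.
Place and voice are unchanged, so the assimilation is partial, not total.
The same holds elsewhere in the data: /ɢ/ → [ʁ] after /v/ (stop → fricative, matching a fricative) — only manner changes, and always toward the preceding segment.
Nothing changes in [ɴɪgti], [χurʊpʈɪ]: there the adjacent consonants already agree in manner (/t/ and /g/ are both stops; /ʈ/ and /p/ are both stops), so these forms are consistent with the same rule.
The trigger is the preceding segment, so the direction is progressive (perseverative).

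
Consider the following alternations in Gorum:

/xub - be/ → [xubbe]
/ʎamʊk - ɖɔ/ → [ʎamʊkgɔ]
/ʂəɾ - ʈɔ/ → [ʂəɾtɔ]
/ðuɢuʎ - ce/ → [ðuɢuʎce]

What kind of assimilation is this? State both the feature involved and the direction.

Underlying /ɖ/ is realised as [g] next to /k/; /k/ itself does not change.
/ɖ/ is retroflex while /k/ is velar; the output [g] is velar, matching the trigger — so the feature that spreads is place.
Manner and voice are unchanged, so the assimilation is partial, not total.
The same holds elsewhere in the data: /ʈ/ → [t] after /ɾ/ (retroflex → alveolar, matching alveolar) — only place changes, and always toward the preceding segment.
No alternation appears in [xubbe], [ðuɢuʎce]: there the adjacent consonants already agree in place (/b/ and /b/ are both bilabial; /c/ and /ʎ/ are both palatal), so these forms are consistent with the same rule.
The trigger is the preceding segment, so the direction is progressive (perseverative).

progressive place assimilation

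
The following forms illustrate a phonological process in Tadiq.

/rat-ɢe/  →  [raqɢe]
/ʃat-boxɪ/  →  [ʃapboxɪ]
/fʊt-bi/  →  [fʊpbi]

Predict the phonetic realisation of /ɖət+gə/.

The data show regressive place assimilation: /t/ → [q] before /ɢ/; /t/ → [p] before /b/. In each pair only place changes, matching the following consonant, while manner and voice stay constant.
The rule targets /t/ (voiceless alveolar stop), which sits before the trigger /g/ (velar).
The voiceless velar stop is [k], so /t/ → [k].

[ɖəkgə]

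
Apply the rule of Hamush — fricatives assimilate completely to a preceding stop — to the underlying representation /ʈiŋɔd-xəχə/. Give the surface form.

/x/ is the segment targeted by the rule; it sits immediately after /d/, so it assimilates completely and surfaces as [d].

[ʈiŋɔddəχə]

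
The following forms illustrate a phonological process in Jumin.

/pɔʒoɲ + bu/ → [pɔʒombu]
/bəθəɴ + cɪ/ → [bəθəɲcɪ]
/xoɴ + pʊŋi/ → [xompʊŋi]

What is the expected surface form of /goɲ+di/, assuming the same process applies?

[gondi]

The data show regressive place assimilation: /ɲ/ → [m] before /b/; /ɴ/ → [ɲ] before /c/; /ɴ/ → [m] before /p/. In each pair only place changes, matching the following consonant, while manner and voice stay constant.
/ɲ/ is a voiced palatal nasal. The following trigger /d/ is alveolar, so /ɲ/ must become alveolar as well.
A voiced alveolar nasal is [n], so the surface segment is [n].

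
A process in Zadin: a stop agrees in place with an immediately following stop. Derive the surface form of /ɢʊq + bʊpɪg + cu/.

[ɢʊpbʊpɪɟcu]

The rule targets /q/ (voiceless uvular stop), which sits before the trigger /b/ (bilabial).
Changing only its place to bilabial gives [p] — the voiceless bilabial stop.
At the second juncture, /g/ likewise becomes [ɟ] adjacent to /c/.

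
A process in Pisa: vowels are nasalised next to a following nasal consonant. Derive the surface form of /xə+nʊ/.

[xə̃nʊ]

The vowel /ə/ is adjacent to the following nasal /n/, so it acquires [+nasal] and surfaces as [ə̃].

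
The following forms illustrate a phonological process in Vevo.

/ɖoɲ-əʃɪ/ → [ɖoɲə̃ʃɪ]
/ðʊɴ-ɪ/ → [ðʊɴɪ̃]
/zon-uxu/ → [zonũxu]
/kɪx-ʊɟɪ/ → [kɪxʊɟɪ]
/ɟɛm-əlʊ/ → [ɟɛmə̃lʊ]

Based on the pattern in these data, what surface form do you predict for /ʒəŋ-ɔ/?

[ʒəŋɔ̃]

The data show progressive nasality assimilation (vowel nasalisation): /ə/ → [ə̃] after /ɲ/; /ɪ/ → [ɪ̃] after /ɴ/; /u/ → [ũ] after /n/; /ə/ → [ə̃] after /m/ — a vowel is nasalised by an immediately preceding nasal consonant.
No change occurs in [kɪxʊɟɪ] because the vowel at the boundary is adjacent to an oral consonant, not a nasal (/ʊ/ next to /x/).
/ɔ/ sits next to the nasal /ŋ/ and is therefore nasalised to [ɔ̃].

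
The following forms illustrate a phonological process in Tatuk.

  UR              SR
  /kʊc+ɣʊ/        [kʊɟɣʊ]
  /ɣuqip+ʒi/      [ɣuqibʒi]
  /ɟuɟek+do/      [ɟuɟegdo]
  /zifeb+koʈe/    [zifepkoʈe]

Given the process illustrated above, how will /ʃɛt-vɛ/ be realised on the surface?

The data show regressive voicing assimilation: /c/ → [ɟ] before /ɣ/; /p/ → [b] before /ʒ/; /k/ → [g] before /d/; /b/ → [p] before /k/. In each pair only voicing changes, matching the following consonant, while place and manner stay constant.
The rule targets /t/ (voiceless alveolar stop), which sits before the trigger /v/ (voiced).
Changing only its voicing to voiced gives [d] — the voiced alveolar stop.

[ʃɛdvɛ]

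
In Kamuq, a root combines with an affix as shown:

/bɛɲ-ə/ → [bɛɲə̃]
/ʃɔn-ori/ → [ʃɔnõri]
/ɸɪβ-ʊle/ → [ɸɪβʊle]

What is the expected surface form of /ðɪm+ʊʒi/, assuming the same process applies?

[ðɪmʊ̃ʒi]

The data show progressive nasality assimilation (vowel nasalisation): /ə/ → [ə̃] after /ɲ/; /o/ → [õ] after /n/ — a vowel is nasalised by an immediately preceding nasal consonant.
No change occurs in [ɸɪβʊle] because the vowel at the boundary is adjacent to an oral consonant, not a nasal (/ʊ/ next to /β/).
/ʊ/ sits next to the nasal /m/ and is therefore nasalised to [ʊ̃].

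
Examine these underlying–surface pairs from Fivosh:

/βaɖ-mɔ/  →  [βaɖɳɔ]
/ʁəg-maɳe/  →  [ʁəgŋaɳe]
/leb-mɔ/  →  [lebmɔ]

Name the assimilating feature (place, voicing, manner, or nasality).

Underlying /m/ is realised as [ɳ] next to /ɖ/; /ɖ/ itself does not change.
/m/ is bilabial while /ɖ/ is retroflex; the output [ɳ] is retroflex, matching the trigger — so the feature that spreads is place.
Checking the remaining alternation: /m/ → [ŋ] after /g/ (bilabial → velar, matching velar) — only place changes, and always toward the preceding segment.
Nothing changes in [lebmɔ]: there the adjacent consonants already agree in place (/m/ and /b/ are both bilabial), so this form is consistent with the same rule.

place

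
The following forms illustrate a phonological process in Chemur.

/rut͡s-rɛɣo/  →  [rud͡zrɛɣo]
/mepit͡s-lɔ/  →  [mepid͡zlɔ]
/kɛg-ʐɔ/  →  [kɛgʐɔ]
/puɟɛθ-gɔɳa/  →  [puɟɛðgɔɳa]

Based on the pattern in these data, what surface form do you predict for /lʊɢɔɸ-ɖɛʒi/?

The data show regressive voicing assimilation: /t͡s/ → [d͡z] before /r/; /t͡s/ → [d͡z] before /l/; /θ/ → [ð] before /g/. In each pair only voicing changes, matching the following consonant, while place and manner stay constant.
No alternation appears in [kɛgʐɔ]: there the adjacent consonants already agree in voicing (/g/ and /ʐ/ are both voiced), so this form is consistent with the same rule.
/ɸ/ is a voiceless bilabial fricative. The following trigger /ɖ/ is voiced, so /ɸ/ must become voiced as well.
A voiced bilabial fricative is [β], so the surface segment is [β].

[lʊɢɔβɖɛʒi]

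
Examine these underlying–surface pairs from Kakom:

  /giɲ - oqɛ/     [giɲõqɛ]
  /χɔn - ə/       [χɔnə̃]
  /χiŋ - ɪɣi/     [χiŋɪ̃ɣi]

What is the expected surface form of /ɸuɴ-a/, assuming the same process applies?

[ɸuɴã]

The data show progressive nasality assimilation (vowel nasalisation): /o/ → [õ] after /ɲ/; /ə/ → [ə̃] after /n/; /ɪ/ → [ɪ̃] after /ŋ/ — a vowel is nasalised by an immediately preceding nasal consonant.
The vowel /a/ is adjacent to the preceding nasal /ɴ/, so it acquires [+nasal] and surfaces as [ã].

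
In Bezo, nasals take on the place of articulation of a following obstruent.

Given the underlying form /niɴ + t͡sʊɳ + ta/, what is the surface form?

[nint͡sʊnta]

/ɴ/ is a voiced uvular nasal. The following trigger /t͡s/ is alveolar, so /ɴ/ must become alveolar as well.
The voiced alveolar nasal is [n], so /ɴ/ → [n].
At the second juncture, /ɳ/ likewise becomes [n] adjacent to /t/.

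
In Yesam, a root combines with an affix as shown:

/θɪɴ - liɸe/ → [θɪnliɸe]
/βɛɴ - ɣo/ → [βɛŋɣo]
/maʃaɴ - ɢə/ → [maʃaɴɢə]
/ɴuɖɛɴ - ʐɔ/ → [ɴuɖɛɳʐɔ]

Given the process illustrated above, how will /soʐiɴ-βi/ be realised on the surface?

The data show regressive place assimilation: /ɴ/ → [n] before /l/; /ɴ/ → [ŋ] before /ɣ/; /ɴ/ → [ɳ] before /ʐ/. In each pair only place changes, matching the following consonant, while manner and voice stay constant.
No alternation appears in [maʃaɴɢə]: there the adjacent consonants already agree in place (/ɴ/ and /ɢ/ are both uvular), so this form is consistent with the same rule.
/ɴ/ is a voiced uvular nasal. The following trigger /β/ is bilabial, so /ɴ/ must become bilabial as well.
The voiced bilabial nasal is [m], so /ɴ/ → [m].

[soʐimβi]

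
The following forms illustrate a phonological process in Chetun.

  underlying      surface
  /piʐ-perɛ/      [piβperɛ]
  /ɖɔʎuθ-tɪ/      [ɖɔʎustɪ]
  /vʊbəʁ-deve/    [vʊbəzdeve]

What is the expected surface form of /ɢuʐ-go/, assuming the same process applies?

The data show regressive place assimilation: /ʐ/ → [β] before /p/; /θ/ → [s] before /t/; /ʁ/ → [z] before /d/. In each pair only place changes, matching the following consonant, while manner and voice stay constant.
/ʐ/ is a voiced retroflex fricative. The following trigger /g/ is velar, so /ʐ/ must become velar as well.
Changing only its place to velar gives [ɣ] — the voiced velar fricative.

[ɢuɣgo]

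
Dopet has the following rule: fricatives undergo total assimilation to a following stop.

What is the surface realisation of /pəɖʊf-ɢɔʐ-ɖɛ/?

/f/ is the segment targeted by the rule; it sits immediately before /ɢ/, so it assimilates completely and surfaces as [ɢ].
The same rule applies at the second boundary: /ʐ/ → [ɖ] next to /ɖ/.

[pəɖʊɢɢɔɖɖɛ]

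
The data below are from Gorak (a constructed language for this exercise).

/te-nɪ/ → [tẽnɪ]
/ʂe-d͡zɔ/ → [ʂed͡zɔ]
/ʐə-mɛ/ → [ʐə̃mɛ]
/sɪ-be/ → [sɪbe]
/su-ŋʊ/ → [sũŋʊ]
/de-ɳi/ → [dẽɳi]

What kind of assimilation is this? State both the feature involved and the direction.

regressive nasality assimilation (vowel nasalisation)

The vowel /e/ surfaces as nasalised [ẽ] next to the following nasal /n/ — it has acquired the [+nasal] feature of its neighbour.
The other forms show the same pattern: /ə/ → [ə̃] before /m/; /u/ → [ũ] before /ŋ/; /e/ → [ẽ] before /ɳ/ — each time a vowel is nasalised next to a following nasal.
No change occurs in [ʂed͡zɔ], [sɪbe] because the vowel at the boundary is adjacent to an oral consonant, not a nasal (/e/ next to /d͡z/; /ɪ/ next to /b/).
Because the conditioning nasal is to the right of the vowel that changes, the process is regressive (anticipatory).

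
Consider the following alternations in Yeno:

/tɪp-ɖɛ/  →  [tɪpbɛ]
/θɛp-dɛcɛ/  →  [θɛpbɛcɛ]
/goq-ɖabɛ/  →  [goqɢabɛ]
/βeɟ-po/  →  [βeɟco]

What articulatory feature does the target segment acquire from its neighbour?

Comparing underlying and surface forms, /ɖ/ → [b] is the alternation; the neighbouring /p/ is constant.
The change retroflex → bilabial matches the place of the preceding /p/, identifying this as place assimilation.
Checking the remaining alternations: /d/ → [b] after /p/ (alveolar → bilabial, matching bilabial); /ɖ/ → [ɢ] after /q/ (retroflex → uvular, matching uvular); /p/ → [c] after /ɟ/ (bilabial → palatal, matching palatal) — only place changes, and always toward the preceding segment.

place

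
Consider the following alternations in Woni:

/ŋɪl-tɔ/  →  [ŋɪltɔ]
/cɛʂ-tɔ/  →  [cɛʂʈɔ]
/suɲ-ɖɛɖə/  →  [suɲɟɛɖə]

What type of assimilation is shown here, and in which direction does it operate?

The segment that alternates is /t/, which surfaces as [ʈ] when adjacent to /ʂ/.
The change alveolar → retroflex matches the place of the preceding /ʂ/, identifying this as place assimilation.
Manner and voice are unchanged, so the assimilation is partial, not total.
The other alternating form patterns the same way: /ɖ/ → [ɟ] after /ɲ/ (retroflex → palatal, matching palatal) — only place changes, and always toward the preceding segment.
Nothing changes in [ŋɪltɔ]: there the adjacent consonants already agree in place (/t/ and /l/ are both alveolar), so this form is consistent with the same rule.
Since the segment that changes follows the conditioning segment, the assimilation is progressive.

progressive place assimilation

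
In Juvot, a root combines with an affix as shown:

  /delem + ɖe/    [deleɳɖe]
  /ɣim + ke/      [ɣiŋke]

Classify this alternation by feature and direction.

Comparing underlying and surface forms, /m/ → [ɳ] is the alternation; the neighbouring /ɖ/ is constant.
The change bilabial → retroflex matches the place of the following /ɖ/, identifying this as place assimilation.
Manner and voice are unchanged, so the assimilation is partial, not total.
The other alternating form patterns the same way: /m/ → [ŋ] before /k/ (bilabial → velar, matching velar) — only place changes, and always toward the following segment.
The trigger is the following segment, so the direction is regressive (anticipatory).

regressive place assimilation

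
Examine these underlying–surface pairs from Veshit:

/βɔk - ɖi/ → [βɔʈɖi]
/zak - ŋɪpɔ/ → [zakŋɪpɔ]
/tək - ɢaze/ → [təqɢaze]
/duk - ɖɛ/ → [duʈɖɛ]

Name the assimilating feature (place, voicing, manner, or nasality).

Comparing underlying and surface forms, /k/ → [ʈ] is the alternation; the neighbouring /ɖ/ is constant.
/k/ is velar while /ɖ/ is retroflex; the output [ʈ] is retroflex, matching the trigger — so the feature that spreads is place.
The same holds elsewhere in the data: /k/ → [q] before /ɢ/ (velar → uvular, matching uvular) — only place changes, and always toward the following segment.
Nothing changes in [zakŋɪpɔ]: there the adjacent consonants already agree in place (/k/ and /ŋ/ are both velar), so this form is consistent with the same rule.

place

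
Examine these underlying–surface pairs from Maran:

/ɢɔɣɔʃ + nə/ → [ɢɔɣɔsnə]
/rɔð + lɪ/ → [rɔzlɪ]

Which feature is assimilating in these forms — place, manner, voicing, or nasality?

Underlying /ʃ/ is realised as [s] next to /n/; /n/ itself does not change.
The change postalveolar → alveolar matches the place of the following /n/, identifying this as place assimilation.
Checking the remaining alternation: /ð/ → [z] before /l/ (dental → alveolar, matching alveolar) — only place changes, and always toward the following segment.

place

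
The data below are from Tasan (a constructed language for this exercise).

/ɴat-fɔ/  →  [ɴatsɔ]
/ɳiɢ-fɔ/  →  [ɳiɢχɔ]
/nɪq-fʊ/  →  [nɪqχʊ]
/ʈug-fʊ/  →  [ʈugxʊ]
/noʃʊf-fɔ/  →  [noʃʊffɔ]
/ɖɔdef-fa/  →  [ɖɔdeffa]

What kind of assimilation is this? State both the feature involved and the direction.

Underlying /f/ is realised as [s] next to /t/; /t/ itself does not change.
The change labiodental → alveolar matches the place of the preceding /t/, identifying this as place assimilation.
Manner and voice are unchanged, so the assimilation is partial, not total.
The same holds elsewhere in the data: /f/ → [χ] after /ɢ/ (labiodental → uvular, matching uvular); /f/ → [χ] after /q/ (labiodental → uvular, matching uvular); /f/ → [x] after /g/ (labiodental → velar, matching velar) — only place changes, and always toward the preceding segment.
Nothing changes in [noʃʊffɔ], [ɖɔdeffa]: there the adjacent consonants already agree in place (/f/ and /f/ are both labiodental; /f/ and /f/ are both labiodental), so these forms are consistent with the same rule.
The trigger is the preceding segment, so the direction is progressive (perseverative).

progressive place assimilation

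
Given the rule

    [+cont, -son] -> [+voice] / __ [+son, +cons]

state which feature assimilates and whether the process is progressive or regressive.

The target ([+cont, -son], fricatives) acquires [+voice] next to a sonorant consonant ([+son, +cons]) — it takes on the voicing of its neighbour, so the feature that spreads is voicing.
Since the environment is written after the underscore, the trigger follows the target; the direction is regressive.

regressive voicing assimilation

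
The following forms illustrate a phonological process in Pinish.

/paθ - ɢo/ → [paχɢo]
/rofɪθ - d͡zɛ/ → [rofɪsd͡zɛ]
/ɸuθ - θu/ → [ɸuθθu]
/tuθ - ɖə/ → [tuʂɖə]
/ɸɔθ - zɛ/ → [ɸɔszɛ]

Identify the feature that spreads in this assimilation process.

The segment that alternates is /θ/, which surfaces as [χ] when adjacent to /ɢ/.
/θ/ is dental while /ɢ/ is uvular; the output [χ] is uvular, matching the trigger — so the feature that spreads is place.
The other alternating forms pattern the same way: /θ/ → [s] before /d͡z/ (dental → alveolar, matching alveolar); /θ/ → [ʂ] before /ɖ/ (dental → retroflex, matching retroflex); /θ/ → [s] before /z/ (dental → alveolar, matching alveolar) — only place changes, and always toward the following segment.
No alternation appears in [ɸuθθu]: there the adjacent consonants already agree in place (/θ/ and /θ/ are both dental), so this form is consistent with the same rule.

place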